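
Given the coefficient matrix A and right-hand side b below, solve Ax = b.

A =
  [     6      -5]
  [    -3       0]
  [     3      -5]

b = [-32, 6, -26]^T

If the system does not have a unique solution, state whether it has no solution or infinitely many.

x_1 = -2, x_2 = 4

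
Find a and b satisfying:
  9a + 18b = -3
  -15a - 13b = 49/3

Row-reduce the augmented matrix:
R1 ← R1 / (9).
R2 ← R2 + 15·R1.
R2 ← R2 / (17).
R1 ← R1 − 2·R2.
Reading off the reduced rows gives a = -5/3, b = 2/3.

a = -5/3, b = 2/3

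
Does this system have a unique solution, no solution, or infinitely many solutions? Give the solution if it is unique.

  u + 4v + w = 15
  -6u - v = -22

Row-reduce:
R2 ← R2 + 6·R1.
R2 ← R2 / (23).
R1 ← R1 − 4·R2.
Rank is 2 with 3 unknowns, leaving w free.

infinitely many solutions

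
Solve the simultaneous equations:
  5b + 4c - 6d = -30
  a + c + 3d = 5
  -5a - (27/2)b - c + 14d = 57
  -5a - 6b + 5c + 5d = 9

Row-reduce:
Swap R1 and R2.
R3 ← R3 + 5·R1.
R4 ← R4 + 5·R1.
R2 ← R2 / (5).
R3 ← R3 + 27/2·R2.
R4 ← R4 + 6·R2.
R3 ← R3 / (74/5).
R1 ← R1 − 1·R3.
R2 ← R2 − 4/5·R3.
R4 ← R4 − 74/5·R3.
Row 4 reduces to 0 = -3, a contradiction. The system is inconsistent.

no solution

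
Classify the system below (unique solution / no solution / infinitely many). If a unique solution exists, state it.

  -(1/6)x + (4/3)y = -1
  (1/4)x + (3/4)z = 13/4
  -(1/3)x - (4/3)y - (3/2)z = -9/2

no solution

Row-reduce:
R1 ← R1 / (-1/6).
R2 ← R2 − 1/4·R1.
R3 ← R3 + 1/3·R1.
R2 ← R2 / (2).
R1 ← R1 + 8·R2.
R3 ← R3 + 4·R2.
Row 3 reduces to 0 = 1, a contradiction. The system is inconsistent.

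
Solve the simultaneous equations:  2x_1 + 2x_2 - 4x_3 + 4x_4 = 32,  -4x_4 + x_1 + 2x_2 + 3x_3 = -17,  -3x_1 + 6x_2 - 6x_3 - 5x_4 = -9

Row-reduce:
R1 ← R1 / (2).
R2 ← R2 − 1·R1.
R3 ← R3 + 3·R1.
R1 ← R1 − 1·R2.
R3 ← R3 − 9·R2.
R3 ← R3 / (-57).
R1 ← R1 + 7·R3.
R2 ← R2 − 5·R3.
Rank is 3 with 4 unknowns, leaving x_4 free.

infinitely many solutions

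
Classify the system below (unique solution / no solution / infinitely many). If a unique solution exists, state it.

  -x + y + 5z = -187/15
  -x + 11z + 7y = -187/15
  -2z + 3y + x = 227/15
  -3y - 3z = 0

x = 9/5, y = 8/3, z = -8/3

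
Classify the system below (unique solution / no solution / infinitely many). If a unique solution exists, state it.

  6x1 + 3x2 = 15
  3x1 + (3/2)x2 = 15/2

Row-reduce:
R1 ← R1 / (6).
R2 ← R2 − 3·R1.
Rank is 1 with 2 unknowns, leaving x2 free.

infinitely many solutions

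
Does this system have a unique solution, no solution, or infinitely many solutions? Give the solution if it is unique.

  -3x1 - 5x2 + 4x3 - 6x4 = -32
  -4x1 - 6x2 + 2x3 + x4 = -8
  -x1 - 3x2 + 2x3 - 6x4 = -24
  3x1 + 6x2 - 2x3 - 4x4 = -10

x1 = 6, x2 = -2, x3 = 0, x4 = 4

Row-reduce the augmented matrix:
R1 ← R1 / (-3).
R2 ← R2 + 4·R1.
R3 ← R3 + 1·R1.
R4 ← R4 − 3·R1.
R2 ← R2 / (2/3).
R1 ← R1 − 5/3·R2.
R3 ← R3 + 4/3·R2.
R4 ← R4 − 1·R2.
R3 ← R3 / (-6).
R1 ← R1 − 7·R3.
R2 ← R2 + 5·R3.
R4 ← R4 − 7·R3.
R4 ← R4 / (-43/6).
R1 ← R1 + 25/6·R4.
R2 ← R2 − 11/6·R4.
R3 ← R3 + 7/3·R4.
Reading off the reduced rows gives x1 = 6, x2 = -2, x3 = 0, x4 = 4.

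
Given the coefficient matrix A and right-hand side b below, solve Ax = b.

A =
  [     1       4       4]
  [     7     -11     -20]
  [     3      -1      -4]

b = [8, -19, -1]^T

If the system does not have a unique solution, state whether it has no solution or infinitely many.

infinitely many solutions

Row-reduce:
R2 ← R2 − 7·R1.
R3 ← R3 − 3·R1.
R2 ← R2 / (-39).
R1 ← R1 − 4·R2.
R3 ← R3 + 13·R2.
Rank is 2 with 3 unknowns, leaving x_3 free.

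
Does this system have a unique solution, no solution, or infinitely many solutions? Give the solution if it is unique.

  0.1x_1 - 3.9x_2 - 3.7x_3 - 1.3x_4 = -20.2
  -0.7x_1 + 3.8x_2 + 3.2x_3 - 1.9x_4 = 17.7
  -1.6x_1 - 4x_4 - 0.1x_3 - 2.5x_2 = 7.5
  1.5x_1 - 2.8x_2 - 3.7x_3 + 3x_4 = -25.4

x_1 = -6, x_2 = -1, x_3 = 6, x_4 = 1

Row-reduce the augmented matrix:
R1 ← R1 / (1/10).
R2 ← R2 + 7/10·R1.
R3 ← R3 + 8/5·R1.
R4 ← R4 − 3/2·R1.
R2 ← R2 / (-47/2).
R1 ← R1 + 39·R2.
R3 ← R3 + 649/10·R2.
R4 ← R4 − 557/10·R2.
R3 ← R3 / (3984/1175).
R1 ← R1 − 158/235·R3.
R2 ← R2 − 227/235·R3.
R4 ← R4 + 4709/2350·R3.
R4 ← R4 / (-3657/13280).
R1 ← R1 − 2755/664·R4.
R2 ← R2 + 1489/1328·R4.
R3 ← R3 − 2185/1328·R4.
Reading off the reduced rows gives x_1 = -6, x_2 = -1, x_3 = 6, x_4 = 1.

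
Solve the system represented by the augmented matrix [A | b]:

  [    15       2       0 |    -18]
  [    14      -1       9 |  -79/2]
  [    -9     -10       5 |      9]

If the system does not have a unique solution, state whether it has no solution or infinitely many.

Row-reduce the augmented matrix:
R1 ← R1 / (15).
R2 ← R2 − 14·R1.
R3 ← R3 + 9·R1.
R2 ← R2 / (-43/15).
R1 ← R1 − 2/15·R2.
R3 ← R3 + 44/5·R2.
R3 ← R3 / (-973/43).
R1 ← R1 − 18/43·R3.
R2 ← R2 + 135/43·R3.
Reading off the reduced rows gives x_1 = -1, x_2 = -3/2, x_3 = -3.

x_1 = -1, x_2 = -3/2, x_3 = -3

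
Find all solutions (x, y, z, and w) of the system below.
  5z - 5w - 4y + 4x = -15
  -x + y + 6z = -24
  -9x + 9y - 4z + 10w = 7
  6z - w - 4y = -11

Row-reduce:
R1 ← R1 / (4).
R2 ← R2 + 1·R1.
R3 ← R3 + 9·R1.
Swap R2 and R4.
R2 ← R2 / (-4).
R1 ← R1 + 1·R2.
R3 ← R3 / (29/4).
R1 ← R1 + 1/4·R3.
R2 ← R2 + 3/2·R3.
R4 ← R4 − 29/4·R3.
Row 4 reduces to 0 = -1, a contradiction. The system is inconsistent.

no solution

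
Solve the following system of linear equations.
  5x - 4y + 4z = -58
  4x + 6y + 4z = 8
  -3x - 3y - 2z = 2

x = -6, y = 6, z = -1

Row-reduce the augmented matrix:
R1 ← R1 / (5).
R2 ← R2 − 4·R1.
R3 ← R3 + 3·R1.
R2 ← R2 / (46/5).
R1 ← R1 + 4/5·R2.
R3 ← R3 + 27/5·R2.
R3 ← R3 / (20/23).
R1 ← R1 − 20/23·R3.
R2 ← R2 − 2/23·R3.
Reading off the reduced rows gives x = -6, y = 6, z = -1.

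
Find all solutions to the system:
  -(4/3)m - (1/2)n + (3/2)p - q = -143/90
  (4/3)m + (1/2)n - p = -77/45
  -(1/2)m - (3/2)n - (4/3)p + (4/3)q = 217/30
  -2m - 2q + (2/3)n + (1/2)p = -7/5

m = -7/3, n = -2/5, p = -8/5, q = 5/2

Row-reduce the augmented matrix:
R1 ← R1 / (-4/3).
R2 ← R2 − 4/3·R1.
R3 ← R3 + 1/2·R1.
R4 ← R4 + 2·R1.
Swap R2 and R3.
R2 ← R2 / (-21/16).
R1 ← R1 − 3/8·R2.
R4 ← R4 − 17/12·R2.
R3 ← R3 / (1/2).
R1 ← R1 + 5/3·R3.
R2 ← R2 − 13/9·R3.
R4 ← R4 + 205/54·R3.
R4 ← R4 / (-1181/189).
R1 ← R1 + 44/21·R4.
R2 ← R2 − 100/63·R4.
R3 ← R3 + 2·R4.
Reading off the reduced rows gives m = -7/3, n = -2/5, p = -8/5, q = 5/2.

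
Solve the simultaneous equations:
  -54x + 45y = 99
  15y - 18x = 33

infinitely many solutions

Row-reduce:
R1 ← R1 / (-54).
R2 ← R2 + 18·R1.
Rank is 1 with 2 unknowns, leaving y free.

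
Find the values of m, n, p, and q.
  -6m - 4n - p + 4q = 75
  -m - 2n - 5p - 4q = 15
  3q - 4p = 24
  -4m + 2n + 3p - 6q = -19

Row-reduce the augmented matrix:
R1 ← R1 / (-6).
R2 ← R2 + 1·R1.
R4 ← R4 + 4·R1.
R2 ← R2 / (-4/3).
R1 ← R1 − 2/3·R2.
R4 ← R4 − 14/3·R2.
R3 ← R3 / (-4).
R1 ← R1 + 9/4·R3.
R2 ← R2 − 29/8·R3.
R4 ← R4 + 53/4·R3.
R4 ← R4 / (-559/16).
R1 ← R1 + 75/16·R4.
R2 ← R2 − 199/32·R4.
R3 ← R3 + 3/4·R4.
Reading off the reduced rows gives m = -6, n = -5, p = -3, q = 4.

m = -6, n = -5, p = -3, q = 4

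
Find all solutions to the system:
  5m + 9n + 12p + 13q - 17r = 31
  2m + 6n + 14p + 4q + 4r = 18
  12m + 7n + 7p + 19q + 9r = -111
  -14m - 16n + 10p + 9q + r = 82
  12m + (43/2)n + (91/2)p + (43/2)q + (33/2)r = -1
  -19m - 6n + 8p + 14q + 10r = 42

Row-reduce:
R1 ← R1 / (5).
R2 ← R2 − 2·R1.
R3 ← R3 − 12·R1.
R4 ← R4 + 14·R1.
R5 ← R5 − 12·R1.
R6 ← R6 + 19·R1.
R2 ← R2 / (12/5).
R1 ← R1 − 9/5·R2.
R3 ← R3 + 73/5·R2.
R4 ← R4 − 46/5·R2.
R5 ← R5 + 1/10·R2.
R6 ← R6 − 141/5·R2.
R3 ← R3 / (205/6).
R1 ← R1 + 9/2·R3.
R2 ← R2 − 23/6·R3.
R4 ← R4 − 25/3·R3.
R5 ← R5 − 205/12·R3.
R6 ← R6 + 109/2·R3.
R4 ← R4 / (2245/41).
R1 ← R1 − 191/205·R4.
R2 ← R2 − 346/205·R4.
R3 ← R3 + 117/205·R4.
R6 ← R6 − 9511/205·R4.
Swap R5 and R6.
R5 ← R5 / (1135618/11225).
R1 ← R1 − 63858/11225·R5.
R2 ← R2 + 54752/11225·R5.
R3 ← R3 − 24354/11225·R5.
R4 ← R4 + 4763/2245·R5.
Row 6 reduces to 0 = 1/2, a contradiction. The system is inconsistent.

no solution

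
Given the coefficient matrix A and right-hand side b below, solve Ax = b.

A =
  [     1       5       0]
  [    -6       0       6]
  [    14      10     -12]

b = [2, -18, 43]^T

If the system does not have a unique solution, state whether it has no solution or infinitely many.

no solution

Row-reduce:
R2 ← R2 + 6·R1.
R3 ← R3 − 14·R1.
R2 ← R2 / (30).
R1 ← R1 − 5·R2.
R3 ← R3 + 60·R2.
Row 3 reduces to 0 = 3, a contradiction. The system is inconsistent.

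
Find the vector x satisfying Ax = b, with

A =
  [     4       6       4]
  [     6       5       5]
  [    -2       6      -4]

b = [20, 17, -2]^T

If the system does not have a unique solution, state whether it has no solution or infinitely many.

Row-reduce the augmented matrix:
R1 ← R1 / (4).
R2 ← R2 − 6·R1.
R3 ← R3 + 2·R1.
R2 ← R2 / (-4).
R1 ← R1 − 3/2·R2.
R3 ← R3 − 9·R2.
R3 ← R3 / (-17/4).
R1 ← R1 − 5/8·R3.
R2 ← R2 − 1/4·R3.
Reading off the reduced rows gives x_1 = -3, x_2 = 2, x_3 = 5.

x_1 = -3, x_2 = 2, x_3 = 5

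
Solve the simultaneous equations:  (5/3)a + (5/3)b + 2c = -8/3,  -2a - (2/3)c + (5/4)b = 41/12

infinitely many solutions

Row-reduce:
R1 ← R1 / (5/3).
R2 ← R2 + 2·R1.
R2 ← R2 / (13/4).
R1 ← R1 − 1·R2.
Rank is 2 with 3 unknowns, leaving c free.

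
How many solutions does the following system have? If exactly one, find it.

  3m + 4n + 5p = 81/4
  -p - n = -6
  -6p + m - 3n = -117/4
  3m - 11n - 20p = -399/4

m = -9/4, n = 3, p = 3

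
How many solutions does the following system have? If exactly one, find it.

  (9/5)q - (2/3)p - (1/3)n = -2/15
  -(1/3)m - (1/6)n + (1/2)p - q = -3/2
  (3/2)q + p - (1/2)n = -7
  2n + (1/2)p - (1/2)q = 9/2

Row-reduce the augmented matrix:
Swap R1 and R2.
R1 ← R1 / (-1/3).
R2 ← R2 / (-1/3).
R1 ← R1 − 1/2·R2.
R3 ← R3 + 1/2·R2.
R4 ← R4 − 2·R2.
R3 ← R3 / (2).
R1 ← R1 + 5/2·R3.
R2 ← R2 − 2·R3.
R4 ← R4 + 7/2·R3.
R4 ← R4 / (41/5).
R1 ← R1 − 21/5·R4.
R2 ← R2 + 21/5·R4.
R3 ← R3 + 3/5·R4.
Reading off the reduced rows gives m = 0, n = 3, p = -4, q = -1.

m = 0, n = 3, p = -4, q = -1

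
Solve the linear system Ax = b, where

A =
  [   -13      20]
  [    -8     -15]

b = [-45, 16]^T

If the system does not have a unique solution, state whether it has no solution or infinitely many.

x_1 = 1, x_2 = -8/5

Row-reduce the augmented matrix:
R1 ← R1 / (-13).
R2 ← R2 + 8·R1.
R2 ← R2 / (-355/13).
R1 ← R1 + 20/13·R2.
Reading off the reduced rows gives x_1 = 1, x_2 = -8/5.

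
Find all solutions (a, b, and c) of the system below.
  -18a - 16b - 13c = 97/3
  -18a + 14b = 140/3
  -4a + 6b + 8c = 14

a = -7/3, b = 1/3, c = 1/3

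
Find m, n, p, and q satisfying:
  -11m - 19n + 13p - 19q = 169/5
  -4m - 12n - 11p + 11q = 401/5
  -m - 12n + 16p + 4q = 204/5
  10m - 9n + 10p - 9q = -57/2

m = -14/5, n = -3, p = -1/2, q = 5/2

Row-reduce the augmented matrix:
R1 ← R1 / (-11).
R2 ← R2 + 4·R1.
R3 ← R3 + 1·R1.
R4 ← R4 − 10·R1.
R2 ← R2 / (-56/11).
R1 ← R1 − 19/11·R2.
R3 ← R3 + 113/11·R2.
R4 ← R4 + 289/11·R2.
R3 ← R3 / (2607/56).
R1 ← R1 + 365/56·R3.
R2 ← R2 − 173/56·R3.
R4 ← R4 − 5767/56·R3.
R4 ← R4 / (-1697/33).
R1 ← R1 − 9244/2607·R4.
R2 ← R2 + 3910/2607·R4.
R3 ← R3 + 1703/2607·R4.
Reading off the reduced rows gives m = -14/5, n = -3, p = -1/2, q = 5/2.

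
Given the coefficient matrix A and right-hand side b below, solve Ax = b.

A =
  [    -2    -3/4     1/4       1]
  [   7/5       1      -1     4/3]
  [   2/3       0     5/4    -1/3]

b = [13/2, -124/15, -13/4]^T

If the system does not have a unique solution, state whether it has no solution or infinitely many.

infinitely many solutions

Row-reduce:
R1 ← R1 / (-2).
R2 ← R2 − 7/5·R1.
R3 ← R3 − 2/3·R1.
R2 ← R2 / (19/40).
R1 ← R1 − 3/8·R2.
R3 ← R3 + 1/4·R2.
R3 ← R3 / (205/228).
R1 ← R1 − 10/19·R3.
R2 ← R2 + 33/19·R3.
Rank is 3 with 4 unknowns, leaving x_4 free.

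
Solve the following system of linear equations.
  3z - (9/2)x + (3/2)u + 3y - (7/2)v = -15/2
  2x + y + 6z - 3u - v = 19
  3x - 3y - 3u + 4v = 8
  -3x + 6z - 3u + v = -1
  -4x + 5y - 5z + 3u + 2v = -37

no solution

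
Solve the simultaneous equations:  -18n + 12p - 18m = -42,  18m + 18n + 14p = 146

infinitely many solutions

Row-reduce:
R1 ← R1 / (-18).
R2 ← R2 − 18·R1.
R2 ← R2 / (26).
R1 ← R1 + 2/3·R2.
Rank is 2 with 3 unknowns, leaving n free.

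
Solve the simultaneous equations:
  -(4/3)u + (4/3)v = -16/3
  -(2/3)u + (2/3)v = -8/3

infinitely many solutions

Row-reduce:
R1 ← R1 / (-4/3).
R2 ← R2 + 2/3·R1.
Rank is 1 with 2 unknowns, leaving v free.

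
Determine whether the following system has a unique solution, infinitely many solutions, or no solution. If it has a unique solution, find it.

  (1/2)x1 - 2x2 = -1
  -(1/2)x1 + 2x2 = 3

no solution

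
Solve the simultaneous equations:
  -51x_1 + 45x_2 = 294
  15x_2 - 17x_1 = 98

infinitely many solutions

Row-reduce:
R1 ← R1 / (-51).
R2 ← R2 + 17·R1.
Rank is 1 with 2 unknowns, leaving x_2 free.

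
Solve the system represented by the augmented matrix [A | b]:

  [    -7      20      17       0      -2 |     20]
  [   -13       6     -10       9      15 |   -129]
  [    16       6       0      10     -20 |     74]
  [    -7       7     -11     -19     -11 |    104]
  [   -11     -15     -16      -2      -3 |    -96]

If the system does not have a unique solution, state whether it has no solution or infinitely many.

Row-reduce the augmented matrix:
R1 ← R1 / (-7).
R2 ← R2 + 13·R1.
R3 ← R3 − 16·R1.
R4 ← R4 + 7·R1.
R5 ← R5 + 11·R1.
R2 ← R2 / (-218/7).
R1 ← R1 + 20/7·R2.
R3 ← R3 − 362/7·R2.
R4 ← R4 + 13·R2.
R5 ← R5 + 325/7·R2.
R3 ← R3 / (-3289/109).
R1 ← R1 − 151/109·R3.
R2 ← R2 − 291/218·R3.
R4 ← R4 + 2321/218·R3.
R5 ← R5 − 4199/218·R3.
R4 ← R4 / (-9436/299).
R1 ← R1 − 1051/3289·R4.
R2 ← R2 − 2679/3289·R4.
R3 ← R3 + 2719/3289·R4.
R5 ← R5 − 128/253·R4.
R5 ← R5 / (-620468/25949).
R1 ← R1 + 137637/103796·R5.
R2 ← R2 + 83693/103796·R5.
R3 ← R3 − 29577/103796·R5.
R4 ← R4 − 5713/9436·R5.
Reading off the reduced rows gives x_1 = 6, x_2 = 3, x_3 = 0, x_4 = -6, x_5 = -1.

x_1 = 6, x_2 = 3, x_3 = 0, x_4 = -6, x_5 = -1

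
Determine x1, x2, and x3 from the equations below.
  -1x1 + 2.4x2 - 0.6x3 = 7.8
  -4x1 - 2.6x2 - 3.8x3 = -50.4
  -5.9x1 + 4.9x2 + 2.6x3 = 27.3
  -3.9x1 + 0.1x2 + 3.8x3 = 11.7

x1 = 3, x2 = 6, x3 = 6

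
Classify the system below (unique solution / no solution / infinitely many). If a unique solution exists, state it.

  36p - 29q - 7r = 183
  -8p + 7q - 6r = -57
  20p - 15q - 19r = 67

no solution

Row-reduce:
R1 ← R1 / (36).
R2 ← R2 + 8·R1.
R3 ← R3 − 20·R1.
R2 ← R2 / (5/9).
R1 ← R1 + 29/36·R2.
R3 ← R3 − 10/9·R2.
Row 3 reduces to 0 = -2, a contradiction. The system is inconsistent.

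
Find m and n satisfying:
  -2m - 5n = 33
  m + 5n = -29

m = -4, n = -5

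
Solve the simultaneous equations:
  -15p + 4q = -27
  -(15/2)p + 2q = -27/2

infinitely many solutions

Row-reduce:
R1 ← R1 / (-15).
R2 ← R2 + 15/2·R1.
Rank is 1 with 2 unknowns, leaving q free.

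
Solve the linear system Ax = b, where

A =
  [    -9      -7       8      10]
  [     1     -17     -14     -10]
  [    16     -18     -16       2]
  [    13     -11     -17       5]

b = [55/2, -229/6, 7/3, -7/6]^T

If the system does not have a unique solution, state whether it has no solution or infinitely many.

x_1 = 4/3, x_2 = -1/2, x_3 = 2, x_4 = 2

Row-reduce the augmented matrix:
R1 ← R1 / (-9).
R2 ← R2 − 1·R1.
R3 ← R3 − 16·R1.
R4 ← R4 − 13·R1.
R2 ← R2 / (-160/9).
R1 ← R1 − 7/9·R2.
R3 ← R3 + 274/9·R2.
R4 ← R4 + 190/9·R2.
R3 ← R3 / (827/40).
R1 ← R1 + 117/80·R3.
R2 ← R2 − 59/80·R3.
R4 ← R4 − 81/8·R3.
R4 ← R4 / (10635/827).
R1 ← R1 − 807/827·R4.
R2 ← R2 + 619/827·R4.
R3 ← R3 − 1400/827·R4.
Reading off the reduced rows gives x_1 = 4/3, x_2 = -1/2, x_3 = 2, x_4 = 2.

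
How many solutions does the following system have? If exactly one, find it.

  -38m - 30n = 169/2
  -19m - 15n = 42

no solution

Row-reduce:
R1 ← R1 / (-38).
R2 ← R2 + 19·R1.
Row 2 reduces to 0 = -1/4, a contradiction. The system is inconsistent.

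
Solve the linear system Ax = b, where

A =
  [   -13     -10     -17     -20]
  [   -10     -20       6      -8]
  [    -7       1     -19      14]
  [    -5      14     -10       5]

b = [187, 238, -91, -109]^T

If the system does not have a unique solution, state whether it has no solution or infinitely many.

Row-reduce the augmented matrix:
R1 ← R1 / (-13).
R2 ← R2 + 10·R1.
R3 ← R3 + 7·R1.
R4 ← R4 + 5·R1.
R2 ← R2 / (-160/13).
R1 ← R1 − 10/13·R2.
R3 ← R3 − 83/13·R2.
R4 ← R4 − 232/13·R2.
R3 ← R3 / (1/20).
R1 ← R1 − 5/2·R3.
R2 ← R2 + 31/20·R3.
R4 ← R4 − 121/5·R3.
R4 ← R4 / (-13819).
R1 ← R1 + 1428·R4.
R2 ← R2 − 886·R4.
R3 ← R3 − 572·R4.
Reading off the reduced rows gives x_1 = -6, x_2 = -6, x_3 = 3, x_4 = -5.

x_1 = -6, x_2 = -6, x_3 = 3, x_4 = -5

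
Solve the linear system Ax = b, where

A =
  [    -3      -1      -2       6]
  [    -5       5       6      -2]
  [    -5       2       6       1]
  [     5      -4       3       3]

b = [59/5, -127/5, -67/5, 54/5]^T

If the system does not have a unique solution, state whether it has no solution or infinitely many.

x_1 = 0, x_2 = -3, x_3 = -7/5, x_4 = 1

Row-reduce the augmented matrix:
R1 ← R1 / (-3).
R2 ← R2 + 5·R1.
R3 ← R3 + 5·R1.
R4 ← R4 − 5·R1.
R2 ← R2 / (20/3).
R1 ← R1 − 1/3·R2.
R3 ← R3 − 11/3·R2.
R4 ← R4 + 17/3·R2.
R3 ← R3 / (21/5).
R1 ← R1 − 1/5·R3.
R2 ← R2 − 7/5·R3.
R4 ← R4 − 38/5·R3.
R4 ← R4 / (50/7).
R1 ← R1 + 9/7·R4.
R2 ← R2 + 1·R4.
R3 ← R3 + 4/7·R4.
Reading off the reduced rows gives x_1 = 0, x_2 = -3, x_3 = -7/5, x_4 = 1.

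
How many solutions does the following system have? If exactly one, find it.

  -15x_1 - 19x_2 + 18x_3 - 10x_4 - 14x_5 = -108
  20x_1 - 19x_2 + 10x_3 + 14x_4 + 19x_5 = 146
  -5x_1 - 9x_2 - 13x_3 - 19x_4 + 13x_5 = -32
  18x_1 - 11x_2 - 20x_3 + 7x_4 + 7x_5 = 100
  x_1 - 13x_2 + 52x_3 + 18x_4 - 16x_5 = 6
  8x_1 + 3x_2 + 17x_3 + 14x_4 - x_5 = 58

Row-reduce:
R1 ← R1 / (-15).
R2 ← R2 − 20·R1.
R3 ← R3 + 5·R1.
R4 ← R4 − 18·R1.
R5 ← R5 − 1·R1.
R6 ← R6 − 8·R1.
R2 ← R2 / (-133/3).
R1 ← R1 − 19/15·R2.
R3 ← R3 + 8/3·R2.
R4 ← R4 + 169/5·R2.
R5 ← R5 + 214/15·R2.
R6 ← R6 + 107/15·R2.
R3 ← R3 / (-2799/133).
R1 ← R1 + 8/35·R3.
R2 ← R2 + 102/133·R3.
R4 ← R4 + 16174/665·R3.
R5 ← R5 − 28102/665·R3.
R6 ← R6 − 14051/665·R3.
R4 ← R4 / (176953/13995).
R1 ← R1 − 11984/13995·R4.
R2 ← R2 − 520/933·R4.
R3 ← R3 − 2089/2799·R4.
R5 ← R5 + 201814/13995·R4.
R6 ← R6 + 100907/13995·R4.
R5 ← R5 / (-2890046/176953).
R1 ← R1 − 71117/25279·R5.
R2 ← R2 − 122373/176953·R5.
R3 ← R3 − 169655/176953·R5.
R4 ← R4 + 426124/176953·R5.
R6 ← R6 + 1445023/176953·R5.
Row 6 reduces to 0 = 1, a contradiction. The system is inconsistent.

no solution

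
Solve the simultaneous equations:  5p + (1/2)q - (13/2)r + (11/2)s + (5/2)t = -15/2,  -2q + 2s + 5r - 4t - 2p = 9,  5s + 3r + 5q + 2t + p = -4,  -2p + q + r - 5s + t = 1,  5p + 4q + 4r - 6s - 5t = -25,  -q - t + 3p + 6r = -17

Row-reduce:
R1 ← R1 / (5).
R2 ← R2 + 2·R1.
R3 ← R3 − 1·R1.
R4 ← R4 + 2·R1.
R5 ← R5 − 5·R1.
R6 ← R6 − 3·R1.
R2 ← R2 / (-9/5).
R1 ← R1 − 1/10·R2.
R3 ← R3 − 49/10·R2.
R4 ← R4 − 6/5·R2.
R5 ← R5 − 7/2·R2.
R6 ← R6 + 13/10·R2.
R3 ← R3 / (65/6).
R1 ← R1 + 7/6·R3.
R2 ← R2 + 4/3·R3.
R5 ← R5 − 91/6·R3.
R6 ← R6 − 49/6·R3.
Swap R4 and R5.
R4 ← R4 / (-124/5).
R1 ← R1 − 194/65·R4.
R2 ← R2 + 29/65·R4.
R3 ← R3 − 92/65·R4.
R6 ← R6 + 1163/65·R4.
Swap R5 and R6.
R5 ← R5 / (3054/403).
R1 ← R1 + 349/403·R5.
R2 ← R2 − 370/403·R5.
R3 ← R3 + 340/403·R5.
R4 ← R4 − 5/31·R5.
Row 6 reduces to 0 = 2, a contradiction. The system is inconsistent.

no solution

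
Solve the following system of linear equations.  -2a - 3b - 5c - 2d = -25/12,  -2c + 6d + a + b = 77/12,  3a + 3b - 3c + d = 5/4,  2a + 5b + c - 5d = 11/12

a = -5/2, b = 9/4, c = -1/3, d = 1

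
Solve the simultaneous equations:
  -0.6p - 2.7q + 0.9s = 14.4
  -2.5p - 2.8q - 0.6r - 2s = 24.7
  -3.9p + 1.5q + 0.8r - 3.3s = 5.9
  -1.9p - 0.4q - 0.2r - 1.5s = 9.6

Row-reduce the augmented matrix:
R1 ← R1 / (-3/5).
R2 ← R2 + 5/2·R1.
R3 ← R3 + 39/10·R1.
R4 ← R4 + 19/10·R1.
R2 ← R2 / (169/20).
R1 ← R1 − 9/2·R2.
R3 ← R3 − 381/20·R2.
R4 ← R4 − 163/20·R2.
R3 ← R3 / (1819/845).
R1 ← R1 − 54/169·R3.
R2 ← R2 + 12/169·R3.
R4 ← R4 − 64/169·R3.
R4 ← R4 / (9551/18190).
R1 ← R1 − 1812/1819·R4.
R2 ← R2 + 1009/1819·R4.
R3 ← R3 − 3222/1819·R4.
Reading off the reduced rows gives p = -3, q = -5, r = -2, s = -1.

p = -3, q = -5, r = -2, s = -1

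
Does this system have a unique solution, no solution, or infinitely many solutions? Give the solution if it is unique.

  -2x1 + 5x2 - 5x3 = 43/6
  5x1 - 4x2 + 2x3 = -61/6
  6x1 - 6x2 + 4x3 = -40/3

x1 = -3/2, x2 = 1/2, x3 = -1/3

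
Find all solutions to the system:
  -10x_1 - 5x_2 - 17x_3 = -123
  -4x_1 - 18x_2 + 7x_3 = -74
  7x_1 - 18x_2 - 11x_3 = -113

Row-reduce the augmented matrix:
R1 ← R1 / (-10).
R2 ← R2 + 4·R1.
R3 ← R3 − 7·R1.
R2 ← R2 / (-16).
R1 ← R1 − 1/2·R2.
R3 ← R3 + 43/2·R2.
R3 ← R3 / (-6631/160).
R1 ← R1 − 341/160·R3.
R2 ← R2 + 69/80·R3.
Reading off the reduced rows gives x_1 = 3, x_2 = 5, x_3 = 4.

x_1 = 3, x_2 = 5, x_3 = 4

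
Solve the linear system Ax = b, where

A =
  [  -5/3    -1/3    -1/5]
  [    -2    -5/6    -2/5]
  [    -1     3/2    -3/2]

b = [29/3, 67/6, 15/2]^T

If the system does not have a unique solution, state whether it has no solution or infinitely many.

Row-reduce the augmented matrix:
R1 ← R1 / (-5/3).
R2 ← R2 + 2·R1.
R3 ← R3 + 1·R1.
R2 ← R2 / (-13/30).
R1 ← R1 − 1/5·R2.
R3 ← R3 − 17/10·R2.
R3 ← R3 / (-261/130).
R1 ← R1 − 3/65·R3.
R2 ← R2 − 24/65·R3.
Reading off the reduced rows gives x_1 = -6, x_2 = 1, x_3 = 0.

x_1 = -6, x_2 = 1, x_3 = 0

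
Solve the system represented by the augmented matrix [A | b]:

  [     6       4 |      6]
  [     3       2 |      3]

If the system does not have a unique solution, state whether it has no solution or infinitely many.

infinitely many solutions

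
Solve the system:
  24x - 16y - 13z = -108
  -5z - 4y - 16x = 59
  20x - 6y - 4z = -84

no solution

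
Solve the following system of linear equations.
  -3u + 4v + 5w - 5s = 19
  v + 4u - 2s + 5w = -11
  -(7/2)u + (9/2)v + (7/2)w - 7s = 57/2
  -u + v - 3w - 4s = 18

Row-reduce:
R1 ← R1 / (-3).
R2 ← R2 − 4·R1.
R3 ← R3 + 7/2·R1.
R4 ← R4 + 1·R1.
R2 ← R2 / (19/3).
R1 ← R1 + 4/3·R2.
R3 ← R3 + 1/6·R2.
R4 ← R4 + 1/3·R2.
R3 ← R3 / (-77/38).
R1 ← R1 − 15/19·R3.
R2 ← R2 − 35/19·R3.
R4 ← R4 + 77/19·R3.
Row 4 reduces to 0 = -1, a contradiction. The system is inconsistent.

no solution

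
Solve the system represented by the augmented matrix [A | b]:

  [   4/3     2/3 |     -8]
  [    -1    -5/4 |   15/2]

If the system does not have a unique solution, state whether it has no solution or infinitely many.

Row-reduce the augmented matrix:
R1 ← R1 / (4/3).
R2 ← R2 + 1·R1.
R2 ← R2 / (-3/4).
R1 ← R1 − 1/2·R2.
Reading off the reduced rows gives x_1 = -5, x_2 = -2.

x_1 = -5, x_2 = -2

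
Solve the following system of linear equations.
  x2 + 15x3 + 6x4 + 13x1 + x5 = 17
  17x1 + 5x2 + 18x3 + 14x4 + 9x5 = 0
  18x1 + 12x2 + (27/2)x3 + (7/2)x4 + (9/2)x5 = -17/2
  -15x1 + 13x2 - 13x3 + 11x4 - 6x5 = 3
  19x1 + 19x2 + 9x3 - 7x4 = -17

infinitely many solutions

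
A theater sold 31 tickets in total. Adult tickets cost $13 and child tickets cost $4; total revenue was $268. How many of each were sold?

adult tickets: 16, child tickets: 15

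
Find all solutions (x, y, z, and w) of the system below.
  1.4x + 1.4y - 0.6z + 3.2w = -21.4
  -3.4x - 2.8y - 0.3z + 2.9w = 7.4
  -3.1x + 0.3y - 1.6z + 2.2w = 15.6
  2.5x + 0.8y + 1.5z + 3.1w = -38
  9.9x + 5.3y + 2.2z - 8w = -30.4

Row-reduce the augmented matrix:
R1 ← R1 / (7/5).
R2 ← R2 + 17/5·R1.
R3 ← R3 + 31/10·R1.
R4 ← R4 − 5/2·R1.
R5 ← R5 − 99/10·R1.
R2 ← R2 / (3/5).
R1 ← R1 − 1·R2.
R3 ← R3 − 17/5·R2.
R4 ← R4 + 17/10·R2.
R5 ← R5 + 23/5·R2.
R3 ← R3 / (246/35).
R1 ← R1 − 5/2·R3.
R2 ← R2 + 41/14·R3.
R4 ← R4 + 337/140·R3.
R5 ← R5 + 246/35·R3.
R4 ← R4 / (99299/9840).
R1 ← R1 − 2663/984·R4.
R2 ← R2 + 85/24·R4.
R3 ← R3 + 3583/492·R4.
R5 reduces to 0 = 0, so the extra equation is consistent.
Reading off the reduced rows gives x = -6, y = 0, z = -5, w = -5.

x = -6, y = 0, z = -5, w = -5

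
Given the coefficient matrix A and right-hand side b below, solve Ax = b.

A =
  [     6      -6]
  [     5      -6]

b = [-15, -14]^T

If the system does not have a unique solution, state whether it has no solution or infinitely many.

Row-reduce the augmented matrix:
R1 ← R1 / (6).
R2 ← R2 − 5·R1.
R2 ← R2 / (-1).
R1 ← R1 + 1·R2.
Reading off the reduced rows gives x_1 = -1, x_2 = 3/2.

x_1 = -1, x_2 = 3/2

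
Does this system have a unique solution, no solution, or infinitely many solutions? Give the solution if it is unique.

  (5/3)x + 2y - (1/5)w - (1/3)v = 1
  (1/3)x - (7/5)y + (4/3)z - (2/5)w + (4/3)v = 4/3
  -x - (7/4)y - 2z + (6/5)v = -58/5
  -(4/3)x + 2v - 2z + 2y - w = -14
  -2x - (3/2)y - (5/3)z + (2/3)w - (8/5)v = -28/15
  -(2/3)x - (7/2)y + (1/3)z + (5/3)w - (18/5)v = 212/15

Row-reduce:
R1 ← R1 / (5/3).
R2 ← R2 − 1/3·R1.
R3 ← R3 + 1·R1.
R4 ← R4 + 4/3·R1.
R5 ← R5 + 2·R1.
R6 ← R6 + 2/3·R1.
R2 ← R2 / (-9/5).
R1 ← R1 − 6/5·R2.
R3 ← R3 + 11/20·R2.
R4 ← R4 − 18/5·R2.
R5 ← R5 − 9/10·R2.
R6 ← R6 + 27/10·R2.
R3 ← R3 / (-65/27).
R1 ← R1 − 8/9·R3.
R2 ← R2 + 20/27·R3.
R4 ← R4 − 2/3·R3.
R5 ← R5 + 1·R3.
R6 ← R6 + 5/3·R3.
R4 ← R4 / (-6119/3250).
R1 ← R1 + 591/1625·R4.
R2 ← R2 − 66/325·R4.
R3 ← R3 − 27/6500·R4.
R5 ← R5 − 4891/19500·R4.
R6 ← R6 − 8321/3900·R4.
R5 ← R5 / (-502609/550710).
R1 ← R1 − 1172/30595·R5.
R2 ← R2 + 2740/6119·R5.
R3 ← R3 + 13911/61190·R5.
R4 ← R4 + 45745/18357·R5.
R6 ← R6 + 502609/550710·R5.
Row 6 reduces to 0 = 2, a contradiction. The system is inconsistent.

no solution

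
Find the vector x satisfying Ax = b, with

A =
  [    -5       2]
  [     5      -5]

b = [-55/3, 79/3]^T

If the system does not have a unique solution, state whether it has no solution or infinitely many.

x_1 = 13/5, x_2 = -8/3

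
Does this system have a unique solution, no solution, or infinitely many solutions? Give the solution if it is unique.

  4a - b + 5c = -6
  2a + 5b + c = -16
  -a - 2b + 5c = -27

Row-reduce the augmented matrix:
R1 ← R1 / (4).
R2 ← R2 − 2·R1.
R3 ← R3 + 1·R1.
R2 ← R2 / (11/2).
R1 ← R1 + 1/4·R2.
R3 ← R3 + 9/4·R2.
R3 ← R3 / (62/11).
R1 ← R1 − 13/11·R3.
R2 ← R2 + 3/11·R3.
Reading off the reduced rows gives a = 5, b = -4, c = -6.

a = 5, b = -4, c = -6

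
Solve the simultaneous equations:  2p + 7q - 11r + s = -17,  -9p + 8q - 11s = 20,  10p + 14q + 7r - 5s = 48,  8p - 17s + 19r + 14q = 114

p = 3, q = -1, r = 1, s = -5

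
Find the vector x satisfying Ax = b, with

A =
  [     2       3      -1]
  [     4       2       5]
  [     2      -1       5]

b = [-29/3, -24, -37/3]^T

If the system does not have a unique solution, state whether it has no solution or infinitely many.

x_1 = -7/3, x_2 = -7/3, x_3 = -2

Row-reduce the augmented matrix:
R1 ← R1 / (2).
R2 ← R2 − 4·R1.
R3 ← R3 − 2·R1.
R2 ← R2 / (-4).
R1 ← R1 − 3/2·R2.
R3 ← R3 + 4·R2.
R3 ← R3 / (-1).
R1 ← R1 − 17/8·R3.
R2 ← R2 + 7/4·R3.
Reading off the reduced rows gives x_1 = -7/3, x_2 = -7/3, x_3 = -2.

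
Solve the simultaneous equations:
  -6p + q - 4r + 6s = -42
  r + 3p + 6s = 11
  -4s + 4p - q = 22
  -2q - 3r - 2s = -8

p = 5, q = 2, r = 2, s = -1

Row-reduce the augmented matrix:
R1 ← R1 / (-6).
R2 ← R2 − 3·R1.
R3 ← R3 − 4·R1.
R2 ← R2 / (1/2).
R1 ← R1 + 1/6·R2.
R3 ← R3 + 1/3·R2.
R4 ← R4 + 2·R2.
R3 ← R3 / (-10/3).
R1 ← R1 − 1/3·R3.
R2 ← R2 + 2·R3.
R4 ← R4 + 7·R3.
R4 ← R4 / (107/5).
R1 ← R1 − 13/5·R4.
R2 ← R2 − 72/5·R4.
R3 ← R3 + 9/5·R4.
Reading off the reduced rows gives p = 5, q = 2, r = 2, s = -1.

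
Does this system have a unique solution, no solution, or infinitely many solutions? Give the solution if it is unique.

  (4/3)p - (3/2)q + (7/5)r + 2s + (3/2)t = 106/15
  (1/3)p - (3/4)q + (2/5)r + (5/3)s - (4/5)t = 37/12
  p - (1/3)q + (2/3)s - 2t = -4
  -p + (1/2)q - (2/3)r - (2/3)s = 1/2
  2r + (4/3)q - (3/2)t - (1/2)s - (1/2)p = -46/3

Row-reduce the augmented matrix:
R1 ← R1 / (4/3).
R2 ← R2 − 1/3·R1.
R3 ← R3 − 1·R1.
R4 ← R4 + 1·R1.
R5 ← R5 + 1/2·R1.
R2 ← R2 / (-3/8).
R1 ← R1 + 9/8·R2.
R3 ← R3 − 19/24·R2.
R4 ← R4 + 5/8·R2.
R5 ← R5 − 37/48·R2.
R3 ← R3 / (-17/18).
R1 ← R1 − 9/10·R3.
R2 ← R2 + 2/15·R3.
R4 ← R4 − 3/10·R3.
R5 ← R5 − 473/180·R3.
R4 ← R4 / (-454/765).
R1 ← R1 + 38/85·R4.
R2 ← R2 + 284/85·R4.
R3 ← R3 + 88/51·R4.
R5 ← R5 − 1221/170·R4.
R5 ← R5 / (-14451/4540).
R1 ← R1 + 1899/1135·R5.
R2 ← R2 + 774/227·R5.
R3 ← R3 − 975/454·R5.
R4 ← R4 + 4983/2270·R5.
Reading off the reduced rows gives p = -1, q = -1, r = -4, s = 4, t = 3.

p = -1, q = -1, r = -4, s = 4, t = 3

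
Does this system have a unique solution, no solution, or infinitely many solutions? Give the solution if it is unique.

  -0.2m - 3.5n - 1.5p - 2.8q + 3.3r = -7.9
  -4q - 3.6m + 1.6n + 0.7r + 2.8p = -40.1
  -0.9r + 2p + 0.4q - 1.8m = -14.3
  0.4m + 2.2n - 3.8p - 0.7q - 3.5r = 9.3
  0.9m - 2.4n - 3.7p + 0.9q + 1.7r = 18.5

m = 5, n = 1, p = -3, q = 4, r = 1

Row-reduce the augmented matrix:
R1 ← R1 / (-1/5).
R2 ← R2 + 18/5·R1.
R3 ← R3 + 9/5·R1.
R4 ← R4 − 2/5·R1.
R5 ← R5 − 9/10·R1.
R2 ← R2 / (323/5).
R1 ← R1 − 35/2·R2.
R3 ← R3 − 63/2·R2.
R4 ← R4 + 24/5·R2.
R5 ← R5 + 363/20·R2.
R3 ← R3 / (313/323).
R1 ← R1 + 185/323·R3.
R2 ← R2 − 149/323·R3.
R4 ← R4 + 7406/1615·R3.
R5 ← R5 + 671/323·R3.
R4 ← R4 / (175661/15650).
R1 ← R1 − 998/313·R4.
R2 ← R2 + 1092/1565·R4.
R3 ← R3 − 4804/1565·R4.
R5 ← R5 − 24143/3130·R4.
R5 ← R5 / (21891681/7026440).
R1 ← R1 − 219435/175661·R5.
R2 ← R2 + 440965/702644·R5.
R3 ← R3 − 606701/702644·R5.
R4 ← R4 + 166156/175661·R5.
Reading off the reduced rows gives m = 5, n = 1, p = -3, q = 4, r = 1.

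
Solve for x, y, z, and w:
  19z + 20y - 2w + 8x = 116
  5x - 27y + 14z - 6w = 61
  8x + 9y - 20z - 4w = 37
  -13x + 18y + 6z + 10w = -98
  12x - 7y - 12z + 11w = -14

x = 6, y = 1, z = 2, w = -5

Row-reduce the augmented matrix:
R1 ← R1 / (8).
R2 ← R2 − 5·R1.
R3 ← R3 − 8·R1.
R4 ← R4 + 13·R1.
R5 ← R5 − 12·R1.
R2 ← R2 / (-79/2).
R1 ← R1 − 5/2·R2.
R3 ← R3 + 11·R2.
R4 ← R4 − 101/2·R2.
R5 ← R5 + 37·R2.
R3 ← R3 / (-12511/316).
R1 ← R1 − 793/316·R3.
R2 ← R2 + 17/316·R3.
R4 ← R4 − 12511/316·R3.
R5 ← R5 + 13427/316·R3.
Swap R4 and R5.
R4 ← R4 / (239913/12511).
R1 ← R1 + 7426/12511·R4.
R2 ← R2 − 1516/12511·R4.
R3 ← R3 − 214/12511·R4.
R5 reduces to 0 = 0, so the extra equation is consistent.
Reading off the reduced rows gives x = 6, y = 1, z = 2, w = -5.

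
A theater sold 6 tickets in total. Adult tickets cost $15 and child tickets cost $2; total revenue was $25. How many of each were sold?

adult tickets: 1, child tickets: 5

Let a = adult tickets, c = child tickets.
  a + c = 6
  15a + 2c = 25
From equation 1: a = 6 − c.
Substitute into equation 2 and solve: c = 5.
Then a = 1.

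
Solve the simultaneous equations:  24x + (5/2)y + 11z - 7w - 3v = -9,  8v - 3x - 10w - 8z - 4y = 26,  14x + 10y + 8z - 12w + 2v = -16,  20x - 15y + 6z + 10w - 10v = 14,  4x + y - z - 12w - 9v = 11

infinitely many solutions

Row-reduce:
R1 ← R1 / (24).
R2 ← R2 + 3·R1.
R3 ← R3 − 14·R1.
R4 ← R4 − 20·R1.
R5 ← R5 − 4·R1.
R2 ← R2 / (-59/16).
R1 ← R1 − 5/48·R2.
R3 ← R3 − 205/24·R2.
R4 ← R4 + 205/12·R2.
R5 ← R5 − 7/12·R2.
R3 ← R3 / (-812/59).
R1 ← R1 − 16/59·R3.
R2 ← R2 − 106/59·R3.
R4 ← R4 − 1624/59·R3.
R5 ← R5 + 229/59·R3.
Swap R4 and R5.
R4 ← R4 / (-653/203).
R1 ← R1 + 254/203·R4.
R2 ← R2 + 836/609·R4.
R3 ← R3 − 1465/609·R4.
Rank is 4 with 5 unknowns, leaving v free.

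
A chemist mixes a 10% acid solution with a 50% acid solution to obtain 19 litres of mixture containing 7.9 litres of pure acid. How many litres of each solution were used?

litres of solution A: 4, litres of solution B: 15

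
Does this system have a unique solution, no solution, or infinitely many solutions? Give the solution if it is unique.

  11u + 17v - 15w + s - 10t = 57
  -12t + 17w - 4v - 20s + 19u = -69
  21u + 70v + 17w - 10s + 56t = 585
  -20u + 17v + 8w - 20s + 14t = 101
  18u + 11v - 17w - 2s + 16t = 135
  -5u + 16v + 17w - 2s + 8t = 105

u = 1, v = 5, w = 0, s = 1, t = 4

Row-reduce the augmented matrix:
R1 ← R1 / (11).
R2 ← R2 − 19·R1.
R3 ← R3 − 21·R1.
R4 ← R4 + 20·R1.
R5 ← R5 − 18·R1.
R6 ← R6 + 5·R1.
R2 ← R2 / (-367/11).
R1 ← R1 − 17/11·R2.
R3 ← R3 − 413/11·R2.
R4 ← R4 − 527/11·R2.
R5 ← R5 + 185/11·R2.
R6 ← R6 − 261/11·R2.
R3 ← R3 / (34470/367).
R1 ← R1 − 229/367·R3.
R2 ← R2 + 472/367·R3.
R4 ← R4 − 15540/367·R3.
R5 ← R5 + 5169/367·R3.
R6 ← R6 − 14936/367·R3.
R4 ← R4 / (-12635/383).
R1 ← R1 + 3872/5745·R4.
R2 ← R2 − 881/5745·R4.
R3 ← R3 + 2224/5745·R4.
R5 ← R5 − 3569/1915·R4.
R6 ← R6 + 7138/5745·R4.
R5 ← R5 / (132946/3325).
R1 ← R1 + 5248/9975·R5.
R2 ← R2 − 7954/9975·R5.
R3 ← R3 − 12484/9975·R5.
R4 ← R4 − 668/665·R5.
R6 ← R6 + 265892/9975·R5.
R6 reduces to 0 = 0, so the extra equation is consistent.
Reading off the reduced rows gives u = 1, v = 5, w = 0, s = 1, t = 4.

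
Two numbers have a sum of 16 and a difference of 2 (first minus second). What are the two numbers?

first number: 9, second number: 7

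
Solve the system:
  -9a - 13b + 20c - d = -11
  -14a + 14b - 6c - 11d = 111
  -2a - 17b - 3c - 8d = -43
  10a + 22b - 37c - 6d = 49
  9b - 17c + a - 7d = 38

Row-reduce the augmented matrix:
R1 ← R1 / (-9).
R2 ← R2 + 14·R1.
R3 ← R3 + 2·R1.
R4 ← R4 − 10·R1.
R5 ← R5 − 1·R1.
R2 ← R2 / (308/9).
R1 ← R1 − 13/9·R2.
R3 ← R3 + 127/9·R2.
R4 ← R4 − 68/9·R2.
R5 ← R5 − 68/9·R2.
R3 ← R3 / (-3503/154).
R1 ← R1 + 101/154·R3.
R2 ← R2 + 167/154·R3.
R4 ← R4 + 507/77·R3.
R5 ← R5 + 507/77·R3.
R4 ← R4 / (-11541/7006).
R1 ← R1 − 5929/7006·R4.
R2 ← R2 − 1965/7006·R4.
R3 ← R3 − 3595/7006·R4.
R5 ← R5 + 11541/7006·R4.
R5 reduces to 0 = 0, so the extra equation is consistent.
Reading off the reduced rows gives a = -2, b = 4, c = 1, d = -3.

a = -2, b = 4, c = 1, d = -3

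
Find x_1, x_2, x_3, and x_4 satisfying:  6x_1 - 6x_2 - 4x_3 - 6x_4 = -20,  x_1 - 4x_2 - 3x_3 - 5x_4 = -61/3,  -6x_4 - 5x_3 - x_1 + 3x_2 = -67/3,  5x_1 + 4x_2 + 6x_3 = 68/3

x_1 = 4/3, x_2 = 1, x_3 = 2, x_4 = 7/3

Row-reduce the augmented matrix:
R1 ← R1 / (6).
R2 ← R2 − 1·R1.
R3 ← R3 + 1·R1.
R4 ← R4 − 5·R1.
R2 ← R2 / (-3).
R1 ← R1 + 1·R2.
R3 ← R3 − 2·R2.
R4 ← R4 − 9·R2.
R3 ← R3 / (-65/9).
R1 ← R1 − 1/9·R3.
R2 ← R2 − 7/9·R3.
R4 ← R4 − 7/3·R3.
R4 ← R4 / (-658/65).
R1 ← R1 − 12/65·R4.
R2 ← R2 − 19/65·R4.
R3 ← R3 − 87/65·R4.
Reading off the reduced rows gives x_1 = 4/3, x_2 = 1, x_3 = 2, x_4 = 7/3.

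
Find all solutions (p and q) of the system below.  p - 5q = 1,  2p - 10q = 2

Row-reduce:
R2 ← R2 − 2·R1.
Rank is 1 with 2 unknowns, leaving q free.

infinitely many solutions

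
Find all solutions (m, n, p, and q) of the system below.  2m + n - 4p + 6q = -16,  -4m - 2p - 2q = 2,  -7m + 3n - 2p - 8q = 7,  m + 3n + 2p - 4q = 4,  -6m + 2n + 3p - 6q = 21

Row-reduce:
R1 ← R1 / (2).
R2 ← R2 + 4·R1.
R3 ← R3 + 7·R1.
R4 ← R4 − 1·R1.
R5 ← R5 + 6·R1.
R2 ← R2 / (2).
R1 ← R1 − 1/2·R2.
R3 ← R3 − 13/2·R2.
R4 ← R4 − 5/2·R2.
R5 ← R5 − 5·R2.
R3 ← R3 / (33/2).
R1 ← R1 − 1/2·R3.
R2 ← R2 + 5·R3.
R4 ← R4 − 33/2·R3.
R5 ← R5 − 16·R3.
Swap R4 and R5.
R4 ← R4 / (65/11).
R1 ← R1 − 12/11·R4.
R2 ← R2 + 10/11·R4.
R3 ← R3 + 13/11·R4.
Row 5 reduces to 0 = 1, a contradiction. The system is inconsistent.

no solution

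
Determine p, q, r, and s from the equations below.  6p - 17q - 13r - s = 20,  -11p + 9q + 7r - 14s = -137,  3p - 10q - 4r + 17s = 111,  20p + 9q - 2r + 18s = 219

p = 5, q = 1, r = -1, s = 6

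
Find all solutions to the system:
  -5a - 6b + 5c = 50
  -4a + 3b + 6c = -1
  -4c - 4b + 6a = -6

a = -5, b = -5, c = -1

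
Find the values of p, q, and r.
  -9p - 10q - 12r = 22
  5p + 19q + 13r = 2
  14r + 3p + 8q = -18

p = -2, q = 2, r = -2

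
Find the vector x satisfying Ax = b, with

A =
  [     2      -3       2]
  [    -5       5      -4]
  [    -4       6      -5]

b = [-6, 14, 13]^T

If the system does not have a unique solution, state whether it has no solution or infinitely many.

Row-reduce the augmented matrix:
R1 ← R1 / (2).
R2 ← R2 + 5·R1.
R3 ← R3 + 4·R1.
R2 ← R2 / (-5/2).
R1 ← R1 + 3/2·R2.
R3 ← R3 / (-1).
R1 ← R1 − 2/5·R3.
R2 ← R2 + 2/5·R3.
Reading off the reduced rows gives x_1 = -2, x_2 = 0, x_3 = -1.

x_1 = -2, x_2 = 0, x_3 = -1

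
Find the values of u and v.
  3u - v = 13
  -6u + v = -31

u = 6, v = 5

From equation 1: v = -13 + 3·u.
Substitute into equation 2 and solve: u = 6.
Then v = 5.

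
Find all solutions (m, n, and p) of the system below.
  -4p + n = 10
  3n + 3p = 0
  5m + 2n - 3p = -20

Row-reduce the augmented matrix:
Swap R1 and R3.
R1 ← R1 / (5).
R2 ← R2 / (3).
R1 ← R1 − 2/5·R2.
R3 ← R3 − 1·R2.
R3 ← R3 / (-5).
R1 ← R1 + 1·R3.
R2 ← R2 − 1·R3.
Reading off the reduced rows gives m = -6, n = 2, p = -2.

m = -6, n = 2, p = -2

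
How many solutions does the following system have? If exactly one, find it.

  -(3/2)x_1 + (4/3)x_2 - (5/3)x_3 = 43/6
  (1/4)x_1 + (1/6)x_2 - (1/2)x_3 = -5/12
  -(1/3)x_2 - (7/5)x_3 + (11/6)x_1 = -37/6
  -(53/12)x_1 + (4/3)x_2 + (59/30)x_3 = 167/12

Row-reduce:
R1 ← R1 / (-3/2).
R2 ← R2 − 1/4·R1.
R3 ← R3 − 11/6·R1.
R4 ← R4 + 53/12·R1.
R2 ← R2 / (7/18).
R1 ← R1 + 8/9·R2.
R3 ← R3 − 35/27·R2.
R4 ← R4 + 70/27·R2.
R3 ← R3 / (-38/45).
R1 ← R1 + 2/3·R3.
R2 ← R2 + 2·R3.
R4 ← R4 − 76/45·R3.
Row 4 reduces to 0 = -2, a contradiction. The system is inconsistent.

no solution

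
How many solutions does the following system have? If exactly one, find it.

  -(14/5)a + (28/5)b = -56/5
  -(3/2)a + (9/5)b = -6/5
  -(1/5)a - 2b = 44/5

Row-reduce the augmented matrix:
R1 ← R1 / (-14/5).
R2 ← R2 + 3/2·R1.
R3 ← R3 + 1/5·R1.
R2 ← R2 / (-6/5).
R1 ← R1 + 2·R2.
R3 ← R3 + 12/5·R2.
R3 reduces to 0 = 0, so the extra equation is consistent.
Reading off the reduced rows gives a = -4, b = -4.

a = -4, b = -4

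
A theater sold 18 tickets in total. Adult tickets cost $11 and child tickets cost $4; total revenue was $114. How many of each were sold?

adult tickets: 6, child tickets: 12

Let a = adult tickets, c = child tickets.
  a + c = 18
  11a + 4c = 114
Row-reduce the augmented matrix:
R2 ← R2 − 11·R1.
R2 ← R2 / (-7).
R1 ← R1 − 1·R2.
Reading off the reduced rows gives a = 6, c = 12.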